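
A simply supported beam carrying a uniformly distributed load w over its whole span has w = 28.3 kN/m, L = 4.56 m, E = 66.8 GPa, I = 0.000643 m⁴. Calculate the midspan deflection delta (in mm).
Model: a simply supported beam carrying a uniformly distributed load w over its whole span, so delta = (5·w·L^4) / (384·E·I).
Convert to SI units:
  w = 28.3 kN/m = 28300 N/m
  E = 66.8 GPa = 6.68 × 10¹⁰ Pa
Substitute:
  delta = (5 × 28300 × 4.56^4) / (384 × (6.68 × 10¹⁰) × 0.000643)
  delta = 0.003709 m
Convert: delta = 0.003709 m = 3.709 mm
Final answer: delta = 3.709 mm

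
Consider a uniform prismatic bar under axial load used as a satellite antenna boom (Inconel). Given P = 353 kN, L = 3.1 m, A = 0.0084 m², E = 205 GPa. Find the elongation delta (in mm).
Model: a uniform prismatic bar under axial load, so delta = (P·L) / (A·E).
Convert to SI units:
  P = 353 kN = 353000 N
  E = 205 GPa = 2.05 × 10¹¹ Pa
Substitute:
  delta = (353000 × 3.1) / (0.0084 × (2.05 × 10¹¹))
  delta = 0.0006355 m
Convert: delta = 0.0006355 m = 0.6355 mm
Final answer: delta = 0.6355 mm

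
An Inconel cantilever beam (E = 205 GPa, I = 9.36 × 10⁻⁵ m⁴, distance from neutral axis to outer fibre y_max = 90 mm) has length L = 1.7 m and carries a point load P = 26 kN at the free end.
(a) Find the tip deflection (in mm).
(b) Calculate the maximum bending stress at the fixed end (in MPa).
(a) Tip deflection of a cantilever with an end point load: δ = P·L^3 / (3·E·I). Convert P = 26 kN = 26000 N, E = 205 GPa = 2.05 × 10¹¹ Pa.
  δ = (26000 × 1.7^3) / (3 × (2.05 × 10¹¹) × (9.36 × 10⁻⁵)) = 0.002219 m = 2.219 mm
(b) Maximum bending moment at the fixed end: M = P·L = 26000 × 1.7 = 44200 N·m. Convert y_max = 90 mm = 0.09 m.
  σ = M·y_max / I = (44200 × 0.09) / (9.36 × 10⁻⁵) = 4.25 × 10⁷ Pa = 42.5 MPa
Final answer: (a) δ = 2.219 mm, (b) σ = 42.5 MPa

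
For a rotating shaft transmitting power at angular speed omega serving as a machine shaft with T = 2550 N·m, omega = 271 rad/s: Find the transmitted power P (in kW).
Model: a rotating shaft transmitting power at angular speed omega, so P = T·omega.
Substitute:
  P = 2550 × 271
  P = 691000 W
Convert: P = 691000 W = 691 kW
Final answer: P = 691 kW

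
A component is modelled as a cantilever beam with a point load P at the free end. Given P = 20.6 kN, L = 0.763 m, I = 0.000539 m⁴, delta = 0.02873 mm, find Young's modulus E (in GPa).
Model: a cantilever beam with a point load P at the free end, so delta = (P·L^3) / (3·E·I).
Solve for E: E = (P·L^3) / (3·delta·I).
Convert to SI units:
  P = 20.6 kN = 20600 N
  delta = 0.02873 mm = 2.873 × 10⁻⁵ m
Substitute:
  E = (20600 × 0.763^3) / (3 × (2.873 × 10⁻⁵) × 0.000539)
  E = 1.97 × 10¹¹ Pa
Convert: E = 1.97 × 10¹¹ Pa = 197 GPa
Final answer: E = 197 GPa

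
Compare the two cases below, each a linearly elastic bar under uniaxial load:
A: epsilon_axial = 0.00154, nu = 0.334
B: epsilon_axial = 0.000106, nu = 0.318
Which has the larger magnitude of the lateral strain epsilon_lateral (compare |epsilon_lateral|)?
Model: a linearly elastic bar under uniaxial load, so epsilon_lateral = -nu·epsilon_axial (SI units).
  A: epsilon_lateral = -(0.334 × 0.00154) = -0.0005144
  B: epsilon_lateral = -(0.318 × 0.000106) = -3.371 × 10⁻⁵
|epsilon_lateral|: A = 0.0005144, B = 3.371 × 10⁻⁵, so A is larger in magnitude.
Final answer: A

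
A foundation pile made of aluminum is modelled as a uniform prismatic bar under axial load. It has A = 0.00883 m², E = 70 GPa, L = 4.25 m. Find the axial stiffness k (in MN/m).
Model: a uniform prismatic bar under axial load, so k = (A·E) / L.
Convert to SI units:
  E = 70 GPa = 7 × 10¹⁰ Pa
Substitute:
  k = (0.00883 × (7 × 10¹⁰)) / 4.25
  k = 1.454 × 10⁸ N/m
Convert: k = 1.454 × 10⁸ N/m = 145.4 MN/m
Final answer: k = 145.4 MN/m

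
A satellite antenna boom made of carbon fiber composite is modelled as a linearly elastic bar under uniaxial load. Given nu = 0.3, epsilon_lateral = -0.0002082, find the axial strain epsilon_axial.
Model: a linearly elastic bar under uniaxial load, so epsilon_lateral = -nu·epsilon_axial.
Solve for epsilon_axial: epsilon_axial = -epsilon_lateral / nu.
Substitute:
  epsilon_axial = -(-0.0002082) / 0.3
  epsilon_axial = 0.000694
Final answer: epsilon_axial = 0.000694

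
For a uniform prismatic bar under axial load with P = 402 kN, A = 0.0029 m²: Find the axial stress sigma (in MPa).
Model: a uniform prismatic bar under axial load, so sigma = P / A.
Convert to SI units:
  P = 402 kN = 402000 N
Substitute:
  sigma = 402000 / 0.0029
  sigma = 1.386 × 10⁸ Pa
Convert: sigma = 1.386 × 10⁸ Pa = 138.6 MPa
Final answer: sigma = 138.6 MPa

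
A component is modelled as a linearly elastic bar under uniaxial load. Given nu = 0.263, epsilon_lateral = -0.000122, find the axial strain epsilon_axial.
Model: a linearly elastic bar under uniaxial load, so epsilon_lateral = -nu·epsilon_axial.
Solve for epsilon_axial: epsilon_axial = -epsilon_lateral / nu.
Substitute:
  epsilon_axial = -(-0.000122) / 0.263
  epsilon_axial = 0.0004639
Final answer: epsilon_axial = 0.0004639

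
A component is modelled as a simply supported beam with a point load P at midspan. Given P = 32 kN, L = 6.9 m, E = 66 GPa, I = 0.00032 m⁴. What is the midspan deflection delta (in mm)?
Model: a simply supported beam with a point load P at midspan, so delta = (P·L^3) / (48·E·I).
Convert to SI units:
  P = 32 kN = 32000 N
  E = 66 GPa = 6.6 × 10¹⁰ Pa
Substitute:
  delta = (32000 × 6.9^3) / (48 × (6.6 × 10¹⁰) × 0.00032)
  delta = 0.01037 m
Convert: delta = 0.01037 m = 10.37 mm
Final answer: delta = 10.37 mm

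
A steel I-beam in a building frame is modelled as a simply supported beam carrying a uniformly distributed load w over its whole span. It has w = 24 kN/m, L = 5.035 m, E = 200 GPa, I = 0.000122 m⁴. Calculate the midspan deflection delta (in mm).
Model: a simply supported beam carrying a uniformly distributed load w over its whole span, so delta = (5·w·L^4) / (384·E·I).
Convert to SI units:
  w = 24 kN/m = 24000 N/m
  E = 200 GPa = 2 × 10¹¹ Pa
Substitute:
  delta = (5 × 24000 × 5.035^4) / (384 × (2 × 10¹¹) × 0.000122)
  delta = 0.008231 m
Convert: delta = 0.008231 m = 8.231 mm
Final answer: delta = 8.231 mm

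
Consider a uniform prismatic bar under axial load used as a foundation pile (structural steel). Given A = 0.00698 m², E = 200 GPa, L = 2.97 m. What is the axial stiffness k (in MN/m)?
Model: a uniform prismatic bar under axial load, so k = (A·E) / L.
Convert to SI units:
  E = 200 GPa = 2 × 10¹¹ Pa
Substitute:
  k = (0.00698 × (2 × 10¹¹)) / 2.97
  k = 4.7 × 10⁸ N/m
Convert: k = 4.7 × 10⁸ N/m = 470 MN/m
Final answer: k = 470 MN/m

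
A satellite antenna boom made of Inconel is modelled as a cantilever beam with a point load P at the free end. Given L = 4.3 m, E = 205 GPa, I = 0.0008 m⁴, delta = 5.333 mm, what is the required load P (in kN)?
Model: a cantilever beam with a point load P at the free end, so delta = (P·L^3) / (3·E·I).
Solve for P: P = (3·delta·E·I) / L^3.
Convert to SI units:
  E = 205 GPa = 2.05 × 10¹¹ Pa
  delta = 5.333 mm = 0.005333 m
Substitute:
  P = (3 × 0.005333 × (2.05 × 10¹¹) × 0.0008) / 4.3^3
  P = 33000 N
Convert: P = 33000 N = 33 kN
Final answer: P = 33 kN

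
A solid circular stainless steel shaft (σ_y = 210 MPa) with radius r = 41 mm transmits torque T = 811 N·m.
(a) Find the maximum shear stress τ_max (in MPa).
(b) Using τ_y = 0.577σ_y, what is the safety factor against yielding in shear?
(a) For a solid circular shaft, τ_max = T·r/J with J = π·r^4/2, i.e. τ_max = 2·T / (π·r^3). Convert r = 41 mm = 0.041 m.
  τ_max = (2 × 811) / (π × 0.041^3) = 7.491 × 10⁶ Pa = 7.491 MPa
(b) τ_y = 0.577 × 210 = 121.17 MPa
  SF = τ_y/τ_max = 121.17 / 7.491 = 16.18
Final answer: (a) τ_max = 7.491 MPa, (b) SF = 16.18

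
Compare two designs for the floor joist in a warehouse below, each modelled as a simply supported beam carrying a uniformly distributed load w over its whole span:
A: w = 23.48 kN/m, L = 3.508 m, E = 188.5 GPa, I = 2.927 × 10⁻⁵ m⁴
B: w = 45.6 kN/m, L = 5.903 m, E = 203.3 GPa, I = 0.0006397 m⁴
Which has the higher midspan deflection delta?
Model: a simply supported beam carrying a uniformly distributed load w over its whole span, so delta = (5·w·L^4) / (384·E·I) (SI units).
  A: delta = (5 × 23480 × 3.508^4) / (384 × (1.885 × 10¹¹) × (2.927 × 10⁻⁵)) = 0.008392 m = 8.392 mm
  B: delta = (5 × 45600 × 5.903^4) / (384 × (2.033 × 10¹¹) × 0.0006397) = 0.005543 m = 5.543 mm
8.392 mm > 5.543 mm, so A is larger.
Final answer: A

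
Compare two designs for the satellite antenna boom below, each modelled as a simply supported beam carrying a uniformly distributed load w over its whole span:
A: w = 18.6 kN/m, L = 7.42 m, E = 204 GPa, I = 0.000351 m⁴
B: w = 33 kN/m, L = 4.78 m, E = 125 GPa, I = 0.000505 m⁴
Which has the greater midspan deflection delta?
Model: a simply supported beam carrying a uniformly distributed load w over its whole span, so delta = (5·w·L^4) / (384·E·I) (SI units).
  A: delta = (5 × 18600 × 7.42^4) / (384 × (2.04 × 10¹¹) × 0.000351) = 0.01025 m = 10.25 mm
  B: delta = (5 × 33000 × 4.78^4) / (384 × (1.25 × 10¹¹) × 0.000505) = 0.003554 m = 3.554 mm
10.25 mm > 3.554 mm, so A is larger.
Final answer: A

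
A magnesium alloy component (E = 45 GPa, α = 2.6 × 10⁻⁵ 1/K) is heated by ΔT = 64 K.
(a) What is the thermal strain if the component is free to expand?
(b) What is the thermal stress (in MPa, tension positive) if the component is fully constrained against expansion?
(a) Free thermal strain ε_th = α·ΔT = (2.6 × 10⁻⁵) × 64 = 0.001664
(b) Fully constrained, the expansion is suppressed, so σ = -E·α·ΔT. Convert E = 45 GPa = 4.5 × 10¹⁰ Pa.
  σ = -(4.5 × 10¹⁰) × (2.6 × 10⁻⁵) × 64 = -7.488 × 10⁷ Pa = -74.88 MPa (compressive)
Final answer: (a) ε_th = 0.001664, (b) σ = -74.88 MPa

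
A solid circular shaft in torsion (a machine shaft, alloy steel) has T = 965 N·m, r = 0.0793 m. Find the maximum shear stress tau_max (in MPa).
Model: a solid circular shaft in torsion, so tau_max = (2·T) / (π·r^3).
Substitute:
  tau_max = (2 × 965) / (π × 0.0793^3)
  tau_max = 1.232 × 10⁶ Pa
Convert: tau_max = 1.232 × 10⁶ Pa = 1.232 MPa
Final answer: tau_max = 1.232 MPa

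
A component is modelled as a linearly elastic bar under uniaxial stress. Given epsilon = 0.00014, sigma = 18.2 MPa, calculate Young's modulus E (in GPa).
Model: a linearly elastic bar under uniaxial stress, so sigma = E·epsilon.
Solve for E: E = sigma / epsilon.
Convert to SI units:
  sigma = 18.2 MPa = 1.82 × 10⁷ Pa
Substitute:
  E = (1.82 × 10⁷) / 0.00014
  E = 1.3 × 10¹¹ Pa
Convert: E = 1.3 × 10¹¹ Pa = 130 GPa
Final answer: E = 130 GPa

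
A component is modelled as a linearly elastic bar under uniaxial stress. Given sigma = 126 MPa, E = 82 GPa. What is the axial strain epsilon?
Model: a linearly elastic bar under uniaxial stress, so epsilon = sigma / E.
Convert to SI units:
  sigma = 126 MPa = 1.26 × 10⁸ Pa
  E = 82 GPa = 8.2 × 10¹⁰ Pa
Substitute:
  epsilon = (1.26 × 10⁸) / (8.2 × 10¹⁰)
  epsilon = 0.001537
Final answer: epsilon = 0.001537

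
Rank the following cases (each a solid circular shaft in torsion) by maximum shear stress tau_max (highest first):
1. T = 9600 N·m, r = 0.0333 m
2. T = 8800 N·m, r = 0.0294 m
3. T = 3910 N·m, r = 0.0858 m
Model: a solid circular shaft in torsion, so tau_max = (2·T) / (π·r^3) (SI units).
  Case 1: tau_max = (2 × 9600) / (π × 0.0333^3) = 1.655 × 10⁸ Pa = 165.5 MPa
  Case 2: tau_max = (2 × 8800) / (π × 0.0294^3) = 2.205 × 10⁸ Pa = 220.5 MPa
  Case 3: tau_max = (2 × 3910) / (π × 0.0858^3) = 3.941 × 10⁶ Pa = 3.941 MPa
Ordering: 220.5 MPa (case 2) > 165.5 MPa (case 1) > 3.941 MPa (case 3)
Final answer: 2, 1, 3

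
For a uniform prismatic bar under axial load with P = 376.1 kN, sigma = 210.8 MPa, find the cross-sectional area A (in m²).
Model: a uniform prismatic bar under axial load, so sigma = P / A.
Solve for A: A = P / sigma.
Convert to SI units:
  P = 376.1 kN = 376100 N
  sigma = 210.8 MPa = 2.108 × 10⁸ Pa
Substitute:
  A = 376100 / (2.108 × 10⁸)
  A = 0.001784 m²
Final answer: A = 0.001784 m²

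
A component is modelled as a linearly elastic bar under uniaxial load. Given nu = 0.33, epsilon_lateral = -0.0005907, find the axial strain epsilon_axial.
Model: a linearly elastic bar under uniaxial load, so epsilon_lateral = -nu·epsilon_axial.
Solve for epsilon_axial: epsilon_axial = -epsilon_lateral / nu.
Substitute:
  epsilon_axial = -(-0.0005907) / 0.33
  epsilon_axial = 0.00179
Final answer: epsilon_axial = 0.00179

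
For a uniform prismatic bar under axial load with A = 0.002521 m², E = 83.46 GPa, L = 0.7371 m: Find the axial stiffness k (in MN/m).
Model: a uniform prismatic bar under axial load, so k = (A·E) / L.
Convert to SI units:
  E = 83.46 GPa = 8.346 × 10¹⁰ Pa
Substitute:
  k = (0.002521 × (8.346 × 10¹⁰)) / 0.7371
  k = 2.854 × 10⁸ N/m
Convert: k = 2.854 × 10⁸ N/m = 285.4 MN/m
Final answer: k = 285.4 MN/m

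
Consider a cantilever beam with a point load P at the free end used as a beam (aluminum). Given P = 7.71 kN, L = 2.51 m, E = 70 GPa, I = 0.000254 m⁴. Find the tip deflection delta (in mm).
Model: a cantilever beam with a point load P at the free end, so delta = (P·L^3) / (3·E·I).
Convert to SI units:
  P = 7.71 kN = 7710 N
  E = 70 GPa = 7 × 10¹⁰ Pa
Substitute:
  delta = (7710 × 2.51^3) / (3 × (7 × 10¹⁰) × 0.000254)
  delta = 0.002286 m
Convert: delta = 0.002286 m = 2.286 mm
Final answer: delta = 2.286 mm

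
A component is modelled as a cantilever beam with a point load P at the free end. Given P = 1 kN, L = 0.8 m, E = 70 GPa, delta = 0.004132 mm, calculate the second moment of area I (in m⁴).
Model: a cantilever beam with a point load P at the free end, so delta = (P·L^3) / (3·E·I).
Solve for I: I = (P·L^3) / (3·delta·E).
Convert to SI units:
  P = 1 kN = 1000 N
  E = 70 GPa = 7 × 10¹⁰ Pa
  delta = 0.004132 mm = 4.132 × 10⁻⁶ m
Substitute:
  I = (1000 × 0.8^3) / (3 × (4.132 × 10⁻⁶) × (7 × 10¹⁰))
  I = 0.0005901 m⁴
Final answer: I = 0.0005901 m⁴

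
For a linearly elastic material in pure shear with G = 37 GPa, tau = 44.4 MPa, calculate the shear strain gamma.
Model: a linearly elastic material in pure shear, so tau = G·gamma.
Solve for gamma: gamma = tau / G.
Convert to SI units:
  G = 37 GPa = 3.7 × 10¹⁰ Pa
  tau = 44.4 MPa = 4.44 × 10⁷ Pa
Substitute:
  gamma = (4.44 × 10⁷) / (3.7 × 10¹⁰)
  gamma = 0.0012
Final answer: gamma = 0.0012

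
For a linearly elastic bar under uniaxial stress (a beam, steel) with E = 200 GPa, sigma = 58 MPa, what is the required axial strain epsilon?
Model: a linearly elastic bar under uniaxial stress, so sigma = E·epsilon.
Solve for epsilon: epsilon = sigma / E.
Convert to SI units:
  E = 200 GPa = 2 × 10¹¹ Pa
  sigma = 58 MPa = 5.8 × 10⁷ Pa
Substitute:
  epsilon = (5.8 × 10⁷) / (2 × 10¹¹)
  epsilon = 0.00029
Final answer: epsilon = 0.00029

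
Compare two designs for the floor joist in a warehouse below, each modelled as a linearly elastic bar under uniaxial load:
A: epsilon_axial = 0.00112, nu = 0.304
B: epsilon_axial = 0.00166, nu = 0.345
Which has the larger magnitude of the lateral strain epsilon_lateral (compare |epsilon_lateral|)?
Model: a linearly elastic bar under uniaxial load, so epsilon_lateral = -nu·epsilon_axial (SI units).
  A: epsilon_lateral = -(0.304 × 0.00112) = -0.0003405
  B: epsilon_lateral = -(0.345 × 0.00166) = -0.0005727
|epsilon_lateral|: A = 0.0003405, B = 0.0005727, so B is larger in magnitude.
Final answer: B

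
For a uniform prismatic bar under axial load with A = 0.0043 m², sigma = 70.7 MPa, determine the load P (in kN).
Model: a uniform prismatic bar under axial load, so sigma = P / A.
Solve for P: P = sigma·A.
Convert to SI units:
  sigma = 70.7 MPa = 7.07 × 10⁷ Pa
Substitute:
  P = (7.07 × 10⁷) × 0.0043
  P = 304000 N
Convert: P = 304000 N = 304 kN
Final answer: P = 304 kN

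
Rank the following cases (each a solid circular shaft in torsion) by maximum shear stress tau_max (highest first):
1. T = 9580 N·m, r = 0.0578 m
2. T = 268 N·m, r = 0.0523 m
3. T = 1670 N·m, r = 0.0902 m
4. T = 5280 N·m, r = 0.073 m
Model: a solid circular shaft in torsion, so tau_max = (2·T) / (π·r^3) (SI units).
  Case 1: tau_max = (2 × 9580) / (π × 0.0578^3) = 3.158 × 10⁷ Pa = 31.58 MPa
  Case 2: tau_max = (2 × 268) / (π × 0.0523^3) = 1.193 × 10⁶ Pa = 1.193 MPa
  Case 3: tau_max = (2 × 1670) / (π × 0.0902^3) = 1.449 × 10⁶ Pa = 1.449 MPa
  Case 4: tau_max = (2 × 5280) / (π × 0.073^3) = 8.641 × 10⁶ Pa = 8.641 MPa
Ordering: 31.58 MPa (case 1) > 8.641 MPa (case 4) > 1.449 MPa (case 3) > 1.193 MPa (case 2)
Final answer: 1, 4, 3, 2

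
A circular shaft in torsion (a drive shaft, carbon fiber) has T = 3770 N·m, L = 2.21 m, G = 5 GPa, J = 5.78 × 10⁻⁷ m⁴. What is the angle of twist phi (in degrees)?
Model: a circular shaft in torsion, so phi = (T·L) / (G·J).
Convert to SI units:
  G = 5 GPa = 5 × 10⁹ Pa
Substitute:
  phi = (3770 × 2.21) / ((5 × 10⁹) × (5.78 × 10⁻⁷))
  phi = 2.883 rad
Convert to degrees: phi = 2.883 × 180/π = 165.2°
Final answer: phi = 165.2°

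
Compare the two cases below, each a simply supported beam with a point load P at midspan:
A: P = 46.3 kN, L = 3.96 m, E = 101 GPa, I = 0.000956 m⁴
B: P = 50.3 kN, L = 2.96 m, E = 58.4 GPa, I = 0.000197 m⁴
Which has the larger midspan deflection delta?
Model: a simply supported beam with a point load P at midspan, so delta = (P·L^3) / (48·E·I) (SI units).
  A: delta = (46300 × 3.96^3) / (48 × (1.01 × 10¹¹) × 0.000956) = 0.0006204 m = 0.6204 mm
  B: delta = (50300 × 2.96^3) / (48 × (5.84 × 10¹⁰) × 0.000197) = 0.002362 m = 2.362 mm
2.362 mm > 0.6204 mm, so B is larger.
Final answer: B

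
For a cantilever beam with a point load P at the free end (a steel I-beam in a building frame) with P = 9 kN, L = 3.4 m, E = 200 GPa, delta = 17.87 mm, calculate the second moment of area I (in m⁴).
Model: a cantilever beam with a point load P at the free end, so delta = (P·L^3) / (3·E·I).
Solve for I: I = (P·L^3) / (3·delta·E).
Convert to SI units:
  P = 9 kN = 9000 N
  E = 200 GPa = 2 × 10¹¹ Pa
  delta = 17.87 mm = 0.01787 m
Substitute:
  I = (9000 × 3.4^3) / (3 × 0.01787 × (2 × 10¹¹))
  I = 3.299 × 10⁻⁵ m⁴
Final answer: I = 3.299 × 10⁻⁵ m⁴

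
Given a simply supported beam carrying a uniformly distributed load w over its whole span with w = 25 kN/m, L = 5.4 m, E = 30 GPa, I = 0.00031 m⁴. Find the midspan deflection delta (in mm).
Model: a simply supported beam carrying a uniformly distributed load w over its whole span, so delta = (5·w·L^4) / (384·E·I).
Convert to SI units:
  w = 25 kN/m = 25000 N/m
  E = 30 GPa = 3 × 10¹⁰ Pa
Substitute:
  delta = (5 × 25000 × 5.4^4) / (384 × (3 × 10¹⁰) × 0.00031)
  delta = 0.02976 m
Convert: delta = 0.02976 m = 29.76 mm
Final answer: delta = 29.76 mm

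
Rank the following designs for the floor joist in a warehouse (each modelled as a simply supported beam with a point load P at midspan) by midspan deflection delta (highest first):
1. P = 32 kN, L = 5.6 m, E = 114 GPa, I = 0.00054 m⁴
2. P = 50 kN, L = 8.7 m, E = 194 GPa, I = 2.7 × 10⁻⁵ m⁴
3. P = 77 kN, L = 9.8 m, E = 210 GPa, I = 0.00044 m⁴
Model: a simply supported beam with a point load P at midspan, so delta = (P·L^3) / (48·E·I) (SI units).
  Case 1: delta = (32000 × 5.6^3) / (48 × (1.14 × 10¹¹) × 0.00054) = 0.001902 m = 1.902 mm
  Case 2: delta = (50000 × 8.7^3) / (48 × (1.94 × 10¹¹) × (2.7 × 10⁻⁵)) = 0.131 m = 131 mm
  Case 3: delta = (77000 × 9.8^3) / (48 × (2.1 × 10¹¹) × 0.00044) = 0.01634 m = 16.34 mm
Ordering: 131 mm (case 2) > 16.34 mm (case 3) > 1.902 mm (case 1)
Final answer: 2, 3, 1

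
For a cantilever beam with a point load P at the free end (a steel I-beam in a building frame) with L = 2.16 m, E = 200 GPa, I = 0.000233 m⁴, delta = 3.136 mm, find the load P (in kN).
Model: a cantilever beam with a point load P at the free end, so delta = (P·L^3) / (3·E·I).
Solve for P: P = (3·delta·E·I) / L^3.
Convert to SI units:
  E = 200 GPa = 2 × 10¹¹ Pa
  delta = 3.136 mm = 0.003136 m
Substitute:
  P = (3 × 0.003136 × (2 × 10¹¹) × 0.000233) / 2.16^3
  P = 43500 N
Convert: P = 43500 N = 43.5 kN
Final answer: P = 43.5 kN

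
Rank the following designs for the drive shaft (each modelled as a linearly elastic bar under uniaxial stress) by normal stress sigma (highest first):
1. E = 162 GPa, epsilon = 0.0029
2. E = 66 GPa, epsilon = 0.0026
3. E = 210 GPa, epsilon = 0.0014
Model: a linearly elastic bar under uniaxial stress, so sigma = E·epsilon (SI units).
  Case 1: sigma = (1.62 × 10¹¹) × 0.0029 = 4.698 × 10⁸ Pa = 469.8 MPa
  Case 2: sigma = (6.6 × 10¹⁰) × 0.0026 = 1.716 × 10⁸ Pa = 171.6 MPa
  Case 3: sigma = (2.1 × 10¹¹) × 0.0014 = 2.94 × 10⁸ Pa = 294 MPa
Ordering: 469.8 MPa (case 1) > 294 MPa (case 3) > 171.6 MPa (case 2)
Final answer: 1, 3, 2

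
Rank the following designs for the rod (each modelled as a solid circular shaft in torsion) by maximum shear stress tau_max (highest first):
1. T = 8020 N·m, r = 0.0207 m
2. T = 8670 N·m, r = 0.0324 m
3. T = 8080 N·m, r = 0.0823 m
Model: a solid circular shaft in torsion, so tau_max = (2·T) / (π·r^3) (SI units).
  Case 1: tau_max = (2 × 8020) / (π × 0.0207^3) = 5.756 × 10⁸ Pa = 575.6 MPa
  Case 2: tau_max = (2 × 8670) / (π × 0.0324^3) = 1.623 × 10⁸ Pa = 162.3 MPa
  Case 3: tau_max = (2 × 8080) / (π × 0.0823^3) = 9.228 × 10⁶ Pa = 9.228 MPa
Ordering: 575.6 MPa (case 1) > 162.3 MPa (case 2) > 9.228 MPa (case 3)
Final answer: 1, 2, 3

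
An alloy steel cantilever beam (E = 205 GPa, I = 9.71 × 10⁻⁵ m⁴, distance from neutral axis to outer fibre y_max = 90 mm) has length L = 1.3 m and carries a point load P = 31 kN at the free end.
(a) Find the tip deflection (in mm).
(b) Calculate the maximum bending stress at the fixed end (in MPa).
(a) Tip deflection of a cantilever with an end point load: δ = P·L^3 / (3·E·I). Convert P = 31 kN = 31000 N, E = 205 GPa = 2.05 × 10¹¹ Pa.
  δ = (31000 × 1.3^3) / (3 × (2.05 × 10¹¹) × (9.71 × 10⁻⁵)) = 0.001141 m = 1.141 mm
(b) Maximum bending moment at the fixed end: M = P·L = 31000 × 1.3 = 40300 N·m. Convert y_max = 90 mm = 0.09 m.
  σ = M·y_max / I = (40300 × 0.09) / (9.71 × 10⁻⁵) = 3.735 × 10⁷ Pa = 37.35 MPa
Final answer: (a) δ = 1.141 mm, (b) σ = 37.35 MPa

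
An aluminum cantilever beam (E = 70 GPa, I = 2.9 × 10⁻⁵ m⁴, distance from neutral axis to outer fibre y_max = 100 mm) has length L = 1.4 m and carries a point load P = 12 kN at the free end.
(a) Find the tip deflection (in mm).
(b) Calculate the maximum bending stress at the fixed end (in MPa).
(a) Tip deflection of a cantilever with an end point load: δ = P·L^3 / (3·E·I). Convert P = 12 kN = 12000 N, E = 70 GPa = 7 × 10¹⁰ Pa.
  δ = (12000 × 1.4^3) / (3 × (7 × 10¹⁰) × (2.9 × 10⁻⁵)) = 0.005407 m = 5.407 mm
(b) Maximum bending moment at the fixed end: M = P·L = 12000 × 1.4 = 16800 N·m. Convert y_max = 100 mm = 0.1 m.
  σ = M·y_max / I = (16800 × 0.1) / (2.9 × 10⁻⁵) = 5.793 × 10⁷ Pa = 57.93 MPa
Final answer: (a) δ = 5.407 mm, (b) σ = 57.93 MPa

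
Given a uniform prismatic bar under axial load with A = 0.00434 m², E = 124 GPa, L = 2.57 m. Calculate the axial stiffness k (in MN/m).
Model: a uniform prismatic bar under axial load, so k = (A·E) / L.
Convert to SI units:
  E = 124 GPa = 1.24 × 10¹¹ Pa
Substitute:
  k = (0.00434 × (1.24 × 10¹¹)) / 2.57
  k = 2.094 × 10⁸ N/m
Convert: k = 2.094 × 10⁸ N/m = 209.4 MN/m
Final answer: k = 209.4 MN/m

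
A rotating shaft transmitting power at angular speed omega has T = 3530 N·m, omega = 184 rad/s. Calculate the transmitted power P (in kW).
Model: a rotating shaft transmitting power at angular speed omega, so P = T·omega.
Substitute:
  P = 3530 × 184
  P = 649500 W
Convert: P = 649500 W = 649.5 kW
Final answer: P = 649.5 kW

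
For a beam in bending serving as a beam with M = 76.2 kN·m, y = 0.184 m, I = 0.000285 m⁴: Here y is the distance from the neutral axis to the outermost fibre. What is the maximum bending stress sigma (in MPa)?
Model: a beam in bending, so sigma = (M·y) / I.
Convert to SI units:
  M = 76.2 kN·m = 76200 N·m
Substitute:
  sigma = (76200 × 0.184) / 0.000285
  sigma = 4.92 × 10⁷ Pa
Convert: sigma = 4.92 × 10⁷ Pa = 49.2 MPa
Final answer: sigma = 49.2 MPa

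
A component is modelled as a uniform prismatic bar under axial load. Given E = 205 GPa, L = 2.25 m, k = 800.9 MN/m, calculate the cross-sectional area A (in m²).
Model: a uniform prismatic bar under axial load, so k = (A·E) / L.
Solve for A: A = (k·L) / E.
Convert to SI units:
  E = 205 GPa = 2.05 × 10¹¹ Pa
  k = 800.9 MN/m = 8.009 × 10⁸ N/m
Substitute:
  A = ((8.009 × 10⁸) × 2.25) / (2.05 × 10¹¹)
  A = 0.00879 m²
Final answer: A = 0.00879 m²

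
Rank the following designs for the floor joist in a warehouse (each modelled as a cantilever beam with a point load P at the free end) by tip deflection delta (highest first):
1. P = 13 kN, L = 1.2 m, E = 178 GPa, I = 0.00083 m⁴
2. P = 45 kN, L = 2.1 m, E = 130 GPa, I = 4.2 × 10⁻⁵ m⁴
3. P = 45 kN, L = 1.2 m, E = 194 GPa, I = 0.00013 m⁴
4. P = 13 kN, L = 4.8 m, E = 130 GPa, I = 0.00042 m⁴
Model: a cantilever beam with a point load P at the free end, so delta = (P·L^3) / (3·E·I) (SI units).
  Case 1: delta = (13000 × 1.2^3) / (3 × (1.78 × 10¹¹) × 0.00083) = 5.068 × 10⁻⁵ m = 0.05068 mm
  Case 2: delta = (45000 × 2.1^3) / (3 × (1.3 × 10¹¹) × (4.2 × 10⁻⁵)) = 0.02544 m = 25.44 mm
  Case 3: delta = (45000 × 1.2^3) / (3 × (1.94 × 10¹¹) × 0.00013) = 0.001028 m = 1.028 mm
  Case 4: delta = (13000 × 4.8^3) / (3 × (1.3 × 10¹¹) × 0.00042) = 0.008777 m = 8.777 mm
Ordering: 25.44 mm (case 2) > 8.777 mm (case 4) > 1.028 mm (case 3) > 0.05068 mm (case 1)
Final answer: 2, 4, 3, 1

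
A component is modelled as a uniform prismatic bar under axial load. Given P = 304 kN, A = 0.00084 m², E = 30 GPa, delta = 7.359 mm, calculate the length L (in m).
Model: a uniform prismatic bar under axial load, so delta = (P·L) / (A·E).
Solve for L: L = (delta·A·E) / P.
Convert to SI units:
  P = 304 kN = 304000 N
  E = 30 GPa = 3 × 10¹⁰ Pa
  delta = 7.359 mm = 0.007359 m
Substitute:
  L = (0.007359 × 0.00084 × (3 × 10¹⁰)) / 304000
  L = 0.61 m
Final answer: L = 0.61 m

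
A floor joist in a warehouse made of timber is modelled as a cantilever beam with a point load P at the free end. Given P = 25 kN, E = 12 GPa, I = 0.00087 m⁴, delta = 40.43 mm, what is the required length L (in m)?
Model: a cantilever beam with a point load P at the free end, so delta = (P·L^3) / (3·E·I).
Solve for L: L = ((3·delta·E·I) / P)^(1/3).
Convert to SI units:
  P = 25 kN = 25000 N
  E = 12 GPa = 1.2 × 10¹⁰ Pa
  delta = 40.43 mm = 0.04043 m
Substitute:
  L = ((3 × 0.04043 × (1.2 × 10¹⁰) × 0.00087) / 25000)^(1/3)
  L = 3.7 m
Final answer: L = 3.7 m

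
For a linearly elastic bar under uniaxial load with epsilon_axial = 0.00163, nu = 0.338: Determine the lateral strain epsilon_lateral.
Model: a linearly elastic bar under uniaxial load, so epsilon_lateral = -nu·epsilon_axial.
Substitute:
  epsilon_lateral = -(0.338 × 0.00163)
  epsilon_lateral = -0.0005509
Final answer: epsilon_lateral = -0.0005509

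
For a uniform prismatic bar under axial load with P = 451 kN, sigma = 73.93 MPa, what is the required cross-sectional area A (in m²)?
Model: a uniform prismatic bar under axial load, so sigma = P / A.
Solve for A: A = P / sigma.
Convert to SI units:
  P = 451 kN = 451000 N
  sigma = 73.93 MPa = 7.393 × 10⁷ Pa
Substitute:
  A = 451000 / (7.393 × 10⁷)
  A = 0.0061 m²
Final answer: A = 0.0061 m²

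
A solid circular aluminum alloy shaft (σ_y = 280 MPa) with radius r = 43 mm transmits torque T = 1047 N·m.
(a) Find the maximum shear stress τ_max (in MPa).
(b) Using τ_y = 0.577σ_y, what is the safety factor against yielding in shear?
(a) For a solid circular shaft, τ_max = T·r/J with J = π·r^4/2, i.e. τ_max = 2·T / (π·r^3). Convert r = 43 mm = 0.043 m.
  τ_max = (2 × 1047) / (π × 0.043^3) = 8.383 × 10⁶ Pa = 8.383 MPa
(b) τ_y = 0.577 × 280 = 161.56 MPa
  SF = τ_y/τ_max = 161.56 / 8.383 = 19.27
Final answer: (a) τ_max = 8.383 MPa, (b) SF = 19.27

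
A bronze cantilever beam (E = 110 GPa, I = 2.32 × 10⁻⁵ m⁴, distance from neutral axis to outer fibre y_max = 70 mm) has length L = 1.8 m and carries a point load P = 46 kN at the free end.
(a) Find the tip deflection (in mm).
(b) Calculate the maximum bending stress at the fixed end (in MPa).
(a) Tip deflection of a cantilever with an end point load: δ = P·L^3 / (3·E·I). Convert P = 46 kN = 46000 N, E = 110 GPa = 1.1 × 10¹¹ Pa.
  δ = (46000 × 1.8^3) / (3 × (1.1 × 10¹¹) × (2.32 × 10⁻⁵)) = 0.03504 m = 35.04 mm
(b) Maximum bending moment at the fixed end: M = P·L = 46000 × 1.8 = 82800 N·m. Convert y_max = 70 mm = 0.07 m.
  σ = M·y_max / I = (82800 × 0.07) / (2.32 × 10⁻⁵) = 2.498 × 10⁸ Pa = 249.8 MPa
Final answer: (a) δ = 35.04 mm, (b) σ = 249.8 MPa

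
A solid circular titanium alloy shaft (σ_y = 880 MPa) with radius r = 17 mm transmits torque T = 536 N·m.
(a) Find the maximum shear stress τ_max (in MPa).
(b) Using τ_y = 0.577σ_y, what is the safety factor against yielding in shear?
(a) For a solid circular shaft, τ_max = T·r/J with J = π·r^4/2, i.e. τ_max = 2·T / (π·r^3). Convert r = 17 mm = 0.017 m.
  τ_max = (2 × 536) / (π × 0.017^3) = 6.945 × 10⁷ Pa = 69.45 MPa
(b) τ_y = 0.577 × 880 = 507.76 MPa
  SF = τ_y/τ_max = 507.76 / 69.45 = 7.311
Final answer: (a) τ_max = 69.45 MPa, (b) SF = 7.311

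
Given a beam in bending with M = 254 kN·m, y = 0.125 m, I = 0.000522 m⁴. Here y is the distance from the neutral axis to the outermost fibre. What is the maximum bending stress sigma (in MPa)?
Model: a beam in bending, so sigma = (M·y) / I.
Convert to SI units:
  M = 254 kN·m = 254000 N·m
Substitute:
  sigma = (254000 × 0.125) / 0.000522
  sigma = 6.082 × 10⁷ Pa
Convert: sigma = 6.082 × 10⁷ Pa = 60.82 MPa
Final answer: sigma = 60.82 MPa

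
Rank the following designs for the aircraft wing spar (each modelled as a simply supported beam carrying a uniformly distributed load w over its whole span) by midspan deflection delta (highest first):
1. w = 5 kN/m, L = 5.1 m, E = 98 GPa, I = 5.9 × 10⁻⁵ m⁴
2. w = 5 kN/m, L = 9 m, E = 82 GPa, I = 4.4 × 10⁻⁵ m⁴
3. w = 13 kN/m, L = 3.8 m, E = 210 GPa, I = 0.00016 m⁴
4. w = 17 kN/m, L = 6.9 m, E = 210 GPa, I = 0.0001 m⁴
Model: a simply supported beam carrying a uniformly distributed load w over its whole span, so delta = (5·w·L^4) / (384·E·I) (SI units).
  Case 1: delta = (5 × 5000 × 5.1^4) / (384 × (9.8 × 10¹⁰) × (5.9 × 10⁻⁵)) = 0.007617 m = 7.617 mm
  Case 2: delta = (5 × 5000 × 9^4) / (384 × (8.2 × 10¹⁰) × (4.4 × 10⁻⁵)) = 0.1184 m = 118.4 mm
  Case 3: delta = (5 × 13000 × 3.8^4) / (384 × (2.1 × 10¹¹) × 0.00016) = 0.00105 m = 1.05 mm
  Case 4: delta = (5 × 17000 × 6.9^4) / (384 × (2.1 × 10¹¹) × 0.0001) = 0.02389 m = 23.89 mm
Ordering: 118.4 mm (case 2) > 23.89 mm (case 4) > 7.617 mm (case 1) > 1.05 mm (case 3)
Final answer: 2, 4, 1, 3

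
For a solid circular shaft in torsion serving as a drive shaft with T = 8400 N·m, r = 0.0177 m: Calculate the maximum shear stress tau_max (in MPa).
Model: a solid circular shaft in torsion, so tau_max = (2·T) / (π·r^3).
Substitute:
  tau_max = (2 × 8400) / (π × 0.0177^3)
  tau_max = 9.644 × 10⁸ Pa
Convert: tau_max = 9.644 × 10⁸ Pa = 964.4 MPa
Final answer: tau_max = 964.4 MPa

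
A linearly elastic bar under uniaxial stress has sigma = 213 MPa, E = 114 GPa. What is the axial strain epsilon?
Model: a linearly elastic bar under uniaxial stress, so epsilon = sigma / E.
Convert to SI units:
  sigma = 213 MPa = 2.13 × 10⁸ Pa
  E = 114 GPa = 1.14 × 10¹¹ Pa
Substitute:
  epsilon = (2.13 × 10⁸) / (1.14 × 10¹¹)
  epsilon = 0.001868
Final answer: epsilon = 0.001868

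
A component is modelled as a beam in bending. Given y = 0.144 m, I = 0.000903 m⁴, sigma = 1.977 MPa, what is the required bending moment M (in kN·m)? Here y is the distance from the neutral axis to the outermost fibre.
Model: a beam in bending, so sigma = (M·y) / I.
Solve for M: M = (sigma·I) / y.
Convert to SI units:
  sigma = 1.977 MPa = 1.977 × 10⁶ Pa
Substitute:
  M = ((1.977 × 10⁶) × 0.000903) / 0.144
  M = 12400 N·m
Convert: M = 12400 N·m = 12.4 kN·m
Final answer: M = 12.4 kN·m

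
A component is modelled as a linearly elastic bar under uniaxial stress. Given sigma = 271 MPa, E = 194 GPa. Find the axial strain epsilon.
Model: a linearly elastic bar under uniaxial stress, so epsilon = sigma / E.
Convert to SI units:
  sigma = 271 MPa = 2.71 × 10⁸ Pa
  E = 194 GPa = 1.94 × 10¹¹ Pa
Substitute:
  epsilon = (2.71 × 10⁸) / (1.94 × 10¹¹)
  epsilon = 0.001397
Final answer: epsilon = 0.001397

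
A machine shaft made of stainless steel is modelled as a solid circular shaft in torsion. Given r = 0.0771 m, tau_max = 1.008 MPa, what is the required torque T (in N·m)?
Model: a solid circular shaft in torsion, so tau_max = (2·T) / (π·r^3).
Solve for T: T = (π·tau_max·r^3) / 2.
Convert to SI units:
  tau_max = 1.008 MPa = 1.008 × 10⁶ Pa
Substitute:
  T = (π × (1.008 × 10⁶) × 0.0771^3) / 2
  T = 725.7 N·m
Final answer: T = 725.7 N·m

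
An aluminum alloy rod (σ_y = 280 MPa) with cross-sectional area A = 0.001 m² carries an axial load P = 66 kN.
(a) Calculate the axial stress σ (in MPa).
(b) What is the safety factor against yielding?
(a) Axial stress σ = P/A. Convert P = 66 kN = 66000 N.
  σ = 66000 / 0.001 = 6.6 × 10⁷ Pa = 66 MPa
(b) Safety factor SF = σ_y/σ = 280 / 66 = 4.242
Final answer: (a) σ = 66 MPa, (b) SF = 4.242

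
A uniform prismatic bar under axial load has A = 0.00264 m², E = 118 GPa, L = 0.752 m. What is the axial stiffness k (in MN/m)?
Model: a uniform prismatic bar under axial load, so k = (A·E) / L.
Convert to SI units:
  E = 118 GPa = 1.18 × 10¹¹ Pa
Substitute:
  k = (0.00264 × (1.18 × 10¹¹)) / 0.752
  k = 4.143 × 10⁸ N/m
Convert: k = 4.143 × 10⁸ N/m = 414.3 MN/m
Final answer: k = 414.3 MN/m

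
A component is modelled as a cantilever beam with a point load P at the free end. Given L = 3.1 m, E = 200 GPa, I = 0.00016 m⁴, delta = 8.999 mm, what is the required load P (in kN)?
Model: a cantilever beam with a point load P at the free end, so delta = (P·L^3) / (3·E·I).
Solve for P: P = (3·delta·E·I) / L^3.
Convert to SI units:
  E = 200 GPa = 2 × 10¹¹ Pa
  delta = 8.999 mm = 0.008999 m
Substitute:
  P = (3 × 0.008999 × (2 × 10¹¹) × 0.00016) / 3.1^3
  P = 29000 N
Convert: P = 29000 N = 29 kN
Final answer: P = 29 kN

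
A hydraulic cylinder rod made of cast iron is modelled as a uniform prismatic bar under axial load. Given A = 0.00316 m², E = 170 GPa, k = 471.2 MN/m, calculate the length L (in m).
Model: a uniform prismatic bar under axial load, so k = (A·E) / L.
Solve for L: L = (A·E) / k.
Convert to SI units:
  E = 170 GPa = 1.7 × 10¹¹ Pa
  k = 471.2 MN/m = 4.712 × 10⁸ N/m
Substitute:
  L = (0.00316 × (1.7 × 10¹¹)) / (4.712 × 10⁸)
  L = 1.14 m
Final answer: L = 1.14 m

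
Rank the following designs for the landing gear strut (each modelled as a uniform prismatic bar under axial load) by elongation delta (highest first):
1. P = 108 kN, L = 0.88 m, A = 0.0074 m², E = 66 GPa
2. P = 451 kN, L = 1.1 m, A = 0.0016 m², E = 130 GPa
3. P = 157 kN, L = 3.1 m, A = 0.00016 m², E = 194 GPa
Model: a uniform prismatic bar under axial load, so delta = (P·L) / (A·E) (SI units).
  Case 1: delta = (108000 × 0.88) / (0.0074 × (6.6 × 10¹⁰)) = 0.0001946 m = 0.1946 mm
  Case 2: delta = (451000 × 1.1) / (0.0016 × (1.3 × 10¹¹)) = 0.002385 m = 2.385 mm
  Case 3: delta = (157000 × 3.1) / (0.00016 × (1.94 × 10¹¹)) = 0.01568 m = 15.68 mm
Ordering: 15.68 mm (case 3) > 2.385 mm (case 2) > 0.1946 mm (case 1)
Final answer: 3, 2, 1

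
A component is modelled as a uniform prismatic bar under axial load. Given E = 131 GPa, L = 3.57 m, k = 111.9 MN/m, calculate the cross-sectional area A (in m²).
Model: a uniform prismatic bar under axial load, so k = (A·E) / L.
Solve for A: A = (k·L) / E.
Convert to SI units:
  E = 131 GPa = 1.31 × 10¹¹ Pa
  k = 111.9 MN/m = 1.119 × 10⁸ N/m
Substitute:
  A = ((1.119 × 10⁸) × 3.57) / (1.31 × 10¹¹)
  A = 0.003049 m²
Final answer: A = 0.003049 m²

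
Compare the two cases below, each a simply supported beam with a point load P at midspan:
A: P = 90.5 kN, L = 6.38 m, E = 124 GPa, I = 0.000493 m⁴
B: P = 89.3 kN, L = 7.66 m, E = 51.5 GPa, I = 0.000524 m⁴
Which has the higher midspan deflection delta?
Model: a simply supported beam with a point load P at midspan, so delta = (P·L^3) / (48·E·I) (SI units).
  A: delta = (90500 × 6.38^3) / (48 × (1.24 × 10¹¹) × 0.000493) = 0.008009 m = 8.009 mm
  B: delta = (89300 × 7.66^3) / (48 × (5.15 × 10¹⁰) × 0.000524) = 0.03099 m = 30.99 mm
30.99 mm > 8.009 mm, so B is larger.
Final answer: B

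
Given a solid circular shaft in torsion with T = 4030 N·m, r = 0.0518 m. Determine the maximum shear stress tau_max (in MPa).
Model: a solid circular shaft in torsion, so tau_max = (2·T) / (π·r^3).
Substitute:
  tau_max = (2 × 4030) / (π × 0.0518^3)
  tau_max = 1.846 × 10⁷ Pa
Convert: tau_max = 1.846 × 10⁷ Pa = 18.46 MPa
Final answer: tau_max = 18.46 MPa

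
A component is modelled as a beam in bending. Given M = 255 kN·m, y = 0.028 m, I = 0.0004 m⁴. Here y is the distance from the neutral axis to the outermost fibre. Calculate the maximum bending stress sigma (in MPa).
Model: a beam in bending, so sigma = (M·y) / I.
Convert to SI units:
  M = 255 kN·m = 255000 N·m
Substitute:
  sigma = (255000 × 0.028) / 0.0004
  sigma = 1.785 × 10⁷ Pa
Convert: sigma = 1.785 × 10⁷ Pa = 17.85 MPa
Final answer: sigma = 17.85 MPa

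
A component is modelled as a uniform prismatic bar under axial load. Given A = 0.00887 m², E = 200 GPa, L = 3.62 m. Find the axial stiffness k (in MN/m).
Model: a uniform prismatic bar under axial load, so k = (A·E) / L.
Convert to SI units:
  E = 200 GPa = 2 × 10¹¹ Pa
Substitute:
  k = (0.00887 × (2 × 10¹¹)) / 3.62
  k = 4.901 × 10⁸ N/m
Convert: k = 4.901 × 10⁸ N/m = 490.1 MN/m
Final answer: k = 490.1 MN/m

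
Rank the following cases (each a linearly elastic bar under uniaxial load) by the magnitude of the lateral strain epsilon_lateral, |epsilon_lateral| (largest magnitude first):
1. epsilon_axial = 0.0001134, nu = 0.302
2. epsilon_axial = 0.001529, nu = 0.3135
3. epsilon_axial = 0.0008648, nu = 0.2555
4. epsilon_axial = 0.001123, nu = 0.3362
Model: a linearly elastic bar under uniaxial load, so epsilon_lateral = -nu·epsilon_axial (SI units).
  Case 1: epsilon_lateral = -(0.302 × 0.0001134) = -3.425 × 10⁻⁵
  Case 2: epsilon_lateral = -(0.3135 × 0.001529) = -0.0004793
  Case 3: epsilon_lateral = -(0.2555 × 0.0008648) = -0.000221
  Case 4: epsilon_lateral = -(0.3362 × 0.001123) = -0.0003776
Ordering by |epsilon_lateral|: 0.0004793 (case 2) > 0.0003776 (case 4) > 0.000221 (case 3) > 3.425 × 10⁻⁵ (case 1)
Final answer: 2, 4, 3, 1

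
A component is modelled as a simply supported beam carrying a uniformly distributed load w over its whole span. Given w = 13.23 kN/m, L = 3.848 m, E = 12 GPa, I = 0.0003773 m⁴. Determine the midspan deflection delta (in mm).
Model: a simply supported beam carrying a uniformly distributed load w over its whole span, so delta = (5·w·L^4) / (384·E·I).
Convert to SI units:
  w = 13.23 kN/m = 13230 N/m
  E = 12 GPa = 1.2 × 10¹⁰ Pa
Substitute:
  delta = (5 × 13230 × 3.848^4) / (384 × (1.2 × 10¹⁰) × 0.0003773)
  delta = 0.008342 m
Convert: delta = 0.008342 m = 8.342 mm
Final answer: delta = 8.342 mm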